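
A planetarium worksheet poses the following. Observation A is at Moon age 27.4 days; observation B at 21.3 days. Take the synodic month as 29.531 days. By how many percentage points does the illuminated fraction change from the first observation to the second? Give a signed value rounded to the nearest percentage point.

First observation: θ = 360°·27.4/29.531 = 334.0°, so f = 0.051.
Second observation: θ = 259.7°, f = 0.590.
Δf = 0.590 − 0.051 = +0.539, i.e. +54 pp.

+54 percentage points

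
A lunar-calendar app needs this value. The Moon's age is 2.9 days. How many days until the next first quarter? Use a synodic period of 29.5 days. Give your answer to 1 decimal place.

4.5 days

First quarter occurs at elongation 90°, i.e. at age 29.5 × 90/360 = 7.375 d.
So 4.475 days remain (7.375 − 2.9).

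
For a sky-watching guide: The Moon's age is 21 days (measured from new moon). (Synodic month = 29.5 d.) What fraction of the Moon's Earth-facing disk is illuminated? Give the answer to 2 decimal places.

Elongation θ = 360° × 21/29.5 ≈ 256.3°.
cos 256.3° = (-0.237), so f = (1 − (-0.237))/2 = 0.619.

0.62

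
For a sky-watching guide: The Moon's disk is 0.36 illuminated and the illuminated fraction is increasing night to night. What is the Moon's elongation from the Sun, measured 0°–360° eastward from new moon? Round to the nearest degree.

From f = (1 − cos θ)/2: cos θ = 1 − 2×0.36 = 0.280; arccos → 73.7°.
Waxing ⇒ before full, so θ = 73.7°.

74°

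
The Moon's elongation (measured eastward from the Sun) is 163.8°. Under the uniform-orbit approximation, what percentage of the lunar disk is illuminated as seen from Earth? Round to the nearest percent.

98%

f = (1 − cos 163.8°)/2 = (1 − (-0.960))/2 ≈ 0.980, i.e. 98%.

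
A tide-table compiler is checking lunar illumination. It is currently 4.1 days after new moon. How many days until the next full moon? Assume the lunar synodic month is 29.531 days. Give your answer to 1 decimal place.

10.7 days

Full moon is 0.5 of the way through the cycle: age 0.5 × 29.531 = 14.765 d.
So 10.665 days remain (14.765 − 4.1).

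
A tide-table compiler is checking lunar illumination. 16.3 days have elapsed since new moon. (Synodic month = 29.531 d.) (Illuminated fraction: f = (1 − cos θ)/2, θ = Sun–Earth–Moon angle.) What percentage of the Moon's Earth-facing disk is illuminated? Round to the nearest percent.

97%

Phase angle: θ = 360°·(16.3 d)/(29.531 d) = 198.7°.
With cos θ = (-0.947), the lit fraction is (1 − (-0.947))/2 ≈ 0.974, so 97%.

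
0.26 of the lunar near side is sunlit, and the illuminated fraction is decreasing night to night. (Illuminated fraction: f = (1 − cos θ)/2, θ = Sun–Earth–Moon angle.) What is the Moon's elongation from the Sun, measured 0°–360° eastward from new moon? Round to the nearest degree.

cos θ = 1 − 2f = 0.480, giving a principal value of 61.3°.
Since the Moon is past full (waning), take the reflex angle: θ = 360° − 61.3° = 298.7°.

299°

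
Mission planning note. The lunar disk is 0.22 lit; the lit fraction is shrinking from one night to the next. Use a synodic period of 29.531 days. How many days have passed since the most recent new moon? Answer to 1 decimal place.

cos θ = 1 − 2f = 0.560, giving a principal value of 55.9°.
Since the Moon is past full (waning), take the reflex angle: θ = 360° − 55.9° = 304.1°.
That fraction of the synodic month is 304.1/360 × 29.531 d ≈ 24.94 d.

24.9 days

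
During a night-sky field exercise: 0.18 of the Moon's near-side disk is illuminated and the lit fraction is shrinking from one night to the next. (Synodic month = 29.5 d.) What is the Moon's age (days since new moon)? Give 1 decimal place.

Invert f = (1 − cos θ)/2 to get cos θ = 1 − 2(0.18) = 0.640, hence θ₀ = arccos 0.640 = 50.2°.
Since the Moon is past full (waning), take the reflex angle: θ = 360° − 50.2° = 309.8°.
Age = 29.5 × 309.8°/360° ≈ 25.39 days.

25.4 days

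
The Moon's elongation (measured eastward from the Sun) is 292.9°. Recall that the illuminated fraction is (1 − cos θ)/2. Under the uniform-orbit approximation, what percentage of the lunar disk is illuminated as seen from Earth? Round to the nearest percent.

31%

cos 292.9° = 0.389, so f = (1 − 0.389)/2 = 0.305, i.e. 31%.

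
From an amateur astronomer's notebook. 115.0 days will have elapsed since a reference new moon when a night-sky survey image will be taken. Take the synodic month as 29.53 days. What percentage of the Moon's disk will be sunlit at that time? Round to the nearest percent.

115.0 d spans 3 complete synodic months (3 × 29.53 = 88.59 d) plus 26.41 d.
Elongation θ = 360° × 26.41/29.53 ≈ 322.0°.
Illuminated fraction = (1 − cos 322.0°)/2 = (1 − 0.788)/2 ≈ 0.106, so 11%.

11%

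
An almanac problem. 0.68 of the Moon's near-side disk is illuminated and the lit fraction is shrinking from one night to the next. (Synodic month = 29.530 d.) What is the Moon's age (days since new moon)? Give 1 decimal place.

20.4 days

From f = (1 − cos θ)/2: cos θ = 1 − 2×0.68 = -0.360; arccos → 111.1°.
Since the Moon is past full (waning), take the reflex angle: θ = 360° − 111.1° = 248.9°.
Age = 29.530 × 248.9°/360° ≈ 20.42 days.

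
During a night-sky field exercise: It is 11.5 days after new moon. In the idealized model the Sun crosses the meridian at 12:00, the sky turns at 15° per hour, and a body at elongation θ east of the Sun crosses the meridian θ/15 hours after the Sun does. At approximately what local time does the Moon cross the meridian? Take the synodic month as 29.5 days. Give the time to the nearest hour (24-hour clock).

21:00

The Moon has covered 11.5/29.5 of its cycle, so θ ≈ 360° × 11.5/29.5 = 140.3°.
The Moon trails the Sun by θ/15 = 140.3/15 ≈ 9.36 hours.
12:00 + 9.36 h ≈ 21:21 → 21:00 to the nearest hour.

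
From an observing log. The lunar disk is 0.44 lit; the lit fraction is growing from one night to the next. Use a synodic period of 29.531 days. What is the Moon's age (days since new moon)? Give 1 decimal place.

From f = (1 − cos θ)/2: cos θ = 1 − 2×0.44 = 0.120; arccos → 83.1°.
Waxing ⇒ before full, so θ = 83.1°.
At 360°/29.531 d per day, 83.1° corresponds to 6.82 days.

6.8 days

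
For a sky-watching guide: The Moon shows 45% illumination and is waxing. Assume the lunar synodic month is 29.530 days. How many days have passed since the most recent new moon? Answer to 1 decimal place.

Invert f = (1 − cos θ)/2 to get cos θ = 1 − 2(0.45) = 0.100, hence θ₀ = arccos 0.100 = 84.3°.
Before full moon the principal value applies: θ = 84.3°.
That fraction of the synodic month is 84.3/360 × 29.530 d ≈ 6.91 d.

6.9 days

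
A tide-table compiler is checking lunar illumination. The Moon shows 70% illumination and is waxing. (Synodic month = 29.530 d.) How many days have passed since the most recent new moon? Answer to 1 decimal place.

9.3 days

From f = (1 − cos θ)/2: cos θ = 1 − 2×0.70 = -0.400; arccos → 113.6°.
Before full moon the principal value applies: θ = 113.6°.
Age = 29.530 × 113.6°/360° ≈ 9.32 days.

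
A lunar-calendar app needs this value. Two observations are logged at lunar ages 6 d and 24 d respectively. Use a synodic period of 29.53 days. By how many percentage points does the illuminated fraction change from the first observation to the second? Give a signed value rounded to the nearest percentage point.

First observation: θ = 360°·6/29.53 = 73.1°, so f = 0.355.
Second observation: θ = 292.6°, f = 0.308.
Δf = 0.308 − 0.355 = -0.047, i.e. -5 pp.

-5 pp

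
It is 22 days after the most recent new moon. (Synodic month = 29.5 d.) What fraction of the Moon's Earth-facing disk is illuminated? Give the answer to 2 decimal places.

0.51

Elongation θ = 360° × 22/29.5 ≈ 268.5°.
cos 268.5° = (-0.027), so f = (1 − (-0.027))/2 = 0.513.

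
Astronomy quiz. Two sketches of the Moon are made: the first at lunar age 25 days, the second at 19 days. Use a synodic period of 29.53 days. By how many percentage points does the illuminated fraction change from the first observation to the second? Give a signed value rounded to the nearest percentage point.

+60 percentage points

θ₁ = 360° × 25/29.53 = 304.8°, f₁ = (1 − cos θ₁)/2 = 0.215.
θ₂ = 360° × 19/29.53 = 231.6°, f₂ = (1 − cos θ₂)/2 = 0.810.
Change = f₂ − f₁ = +0.596 → +60 percentage points.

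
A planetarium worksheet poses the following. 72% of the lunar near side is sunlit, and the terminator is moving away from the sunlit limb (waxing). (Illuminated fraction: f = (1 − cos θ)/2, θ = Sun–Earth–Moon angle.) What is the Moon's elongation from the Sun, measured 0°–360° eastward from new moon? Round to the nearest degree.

116°

From f = (1 − cos θ)/2: cos θ = 1 − 2×0.72 = -0.440; arccos → 116.1°.
The Moon is waxing (0°–180°), so θ = 116.1° directly.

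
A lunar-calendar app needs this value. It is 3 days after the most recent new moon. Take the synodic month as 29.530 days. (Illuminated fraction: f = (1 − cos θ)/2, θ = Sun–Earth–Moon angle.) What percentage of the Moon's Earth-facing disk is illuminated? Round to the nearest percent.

The Moon has covered 3/29.530 of its cycle, so θ ≈ 360° × 3/29.530 = 36.6°.
Illuminated fraction = (1 − cos 36.6°)/2 = (1 − 0.803)/2 ≈ 0.098, so 10%.

10%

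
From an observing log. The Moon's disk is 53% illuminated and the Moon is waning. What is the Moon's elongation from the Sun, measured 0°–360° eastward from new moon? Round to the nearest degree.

From f = (1 − cos θ)/2: cos θ = 1 − 2×0.53 = -0.060; arccos → 93.4°.
Waning ⇒ past full, so θ = 360° − 93.4° = 266.6°.

267°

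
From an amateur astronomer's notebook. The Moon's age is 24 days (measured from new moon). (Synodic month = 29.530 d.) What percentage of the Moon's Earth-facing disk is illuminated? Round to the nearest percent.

31%

The Moon has covered 24/29.530 of its cycle, so θ ≈ 360° × 24/29.530 = 292.6°.
With cos θ = 0.384, the lit fraction is (1 − 0.384)/2 ≈ 0.308, so 31%.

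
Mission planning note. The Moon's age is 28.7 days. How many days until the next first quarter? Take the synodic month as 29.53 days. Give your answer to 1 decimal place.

8.2 days

First quarter occurs at elongation 90°, i.e. at age 29.53 × 90/360 = 7.383 d.
Already past this cycle's first quarter; the next is at 7.383 + 29.53 = 36.913 d, so 36.913 − 28.7 = 8.213 days.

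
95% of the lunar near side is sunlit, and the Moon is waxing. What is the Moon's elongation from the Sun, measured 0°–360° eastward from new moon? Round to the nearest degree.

154°

cos θ = 1 − 2f = -0.900, giving a principal value of 154.2°.
The Moon is waxing (0°–180°), so θ = 154.2° directly.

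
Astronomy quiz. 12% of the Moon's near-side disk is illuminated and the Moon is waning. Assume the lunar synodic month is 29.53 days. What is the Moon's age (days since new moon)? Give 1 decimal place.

26.2 days

cos θ = 1 − 2f = 0.760, giving a principal value of 40.5°.
A waning Moon lies in 180°–360°, so θ = 360° − 40.5° = 319.5°.
That fraction of the synodic month is 319.5/360 × 29.53 d ≈ 26.20 d.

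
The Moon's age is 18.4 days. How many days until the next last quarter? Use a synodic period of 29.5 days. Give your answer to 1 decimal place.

Last quarter is 0.75 of the way through the cycle: age 0.75 × 29.5 = 22.125 d.
So 3.725 days remain (22.125 − 18.4).

3.7 days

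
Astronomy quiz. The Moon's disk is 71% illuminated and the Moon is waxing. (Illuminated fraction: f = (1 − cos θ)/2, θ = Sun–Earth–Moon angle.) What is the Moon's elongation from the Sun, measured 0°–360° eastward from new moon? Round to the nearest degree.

Invert f = (1 − cos θ)/2 to get cos θ = 1 − 2(0.71) = -0.420, hence θ₀ = arccos -0.420 = 114.8°.
The Moon is waxing (0°–180°), so θ = 114.8° directly.

115°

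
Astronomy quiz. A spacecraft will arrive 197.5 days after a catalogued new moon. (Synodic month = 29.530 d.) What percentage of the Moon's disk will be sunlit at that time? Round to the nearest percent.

69%

197.5/29.530 = 6.688 lunations, so 6 complete cycles and 20.32 d into the next.
Elongation θ = 360° × 20.32/29.530 ≈ 247.7°.
cos 247.7° = (-0.379), so f = (1 − (-0.379))/2 = 0.690, so 69%.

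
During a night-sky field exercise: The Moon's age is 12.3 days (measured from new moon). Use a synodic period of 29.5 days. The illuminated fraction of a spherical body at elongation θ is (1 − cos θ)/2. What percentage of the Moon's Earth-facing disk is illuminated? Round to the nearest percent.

93%

Phase angle: θ = 360°·(12.3 d)/(29.5 d) = 150.1°.
Illuminated fraction = (1 − cos 150.1°)/2 = (1 − (-0.867))/2 ≈ 0.933, so 93%.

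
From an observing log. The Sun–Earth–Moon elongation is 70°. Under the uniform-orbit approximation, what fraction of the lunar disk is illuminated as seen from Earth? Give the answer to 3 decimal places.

0.329

Half-versine of 70°: (1 − 0.342)/2 = 0.329.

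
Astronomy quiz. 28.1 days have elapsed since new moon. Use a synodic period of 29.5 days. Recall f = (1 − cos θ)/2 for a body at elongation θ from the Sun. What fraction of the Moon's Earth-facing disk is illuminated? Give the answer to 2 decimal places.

Phase angle: θ = 360°·(28.1 d)/(29.5 d) = 342.9°.
cos 342.9° = 0.956, so f = (1 − 0.956)/2 = 0.022.

0.02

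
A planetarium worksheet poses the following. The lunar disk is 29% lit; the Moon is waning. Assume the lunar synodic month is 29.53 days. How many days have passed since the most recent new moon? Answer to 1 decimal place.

24.2 days

cos θ = 1 − 2f = 0.420, giving a principal value of 65.2°.
A waning Moon lies in 180°–360°, so θ = 360° − 65.2° = 294.8°.
Age = 29.53 × 294.8°/360° ≈ 24.18 days.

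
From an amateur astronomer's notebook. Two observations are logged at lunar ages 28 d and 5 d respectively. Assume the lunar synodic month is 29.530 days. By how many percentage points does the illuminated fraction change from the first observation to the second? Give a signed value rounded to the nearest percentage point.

θ₁ = 360° × 28/29.530 = 341.3°, f₁ = (1 − cos θ₁)/2 = 0.026.
θ₂ = 360° × 5/29.530 = 61.0°, f₂ = (1 − cos θ₂)/2 = 0.257.
Change = f₂ − f₁ = +0.231 → +23 percentage points.

+23 percentage points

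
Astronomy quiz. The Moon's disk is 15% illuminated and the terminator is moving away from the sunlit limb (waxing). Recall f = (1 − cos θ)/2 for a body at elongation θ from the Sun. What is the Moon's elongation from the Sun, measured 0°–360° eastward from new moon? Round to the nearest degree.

46°

From f = (1 − cos θ)/2: cos θ = 1 − 2×0.15 = 0.700; arccos → 45.6°.
Before full moon the principal value applies: θ = 45.6°.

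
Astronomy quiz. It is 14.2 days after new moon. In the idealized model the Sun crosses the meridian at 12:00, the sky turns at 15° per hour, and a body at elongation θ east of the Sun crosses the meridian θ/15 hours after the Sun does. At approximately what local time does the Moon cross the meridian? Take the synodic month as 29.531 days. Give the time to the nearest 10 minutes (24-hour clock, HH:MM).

The Moon has covered 14.2/29.531 of its cycle, so θ ≈ 360° × 14.2/29.531 = 173.1°.
The Moon trails the Sun by θ/15 = 173.1/15 ≈ 11.54 hours.
12:00 + 11.540 h ≈ 23:32 → 23:30 to the nearest ten minutes.

23:30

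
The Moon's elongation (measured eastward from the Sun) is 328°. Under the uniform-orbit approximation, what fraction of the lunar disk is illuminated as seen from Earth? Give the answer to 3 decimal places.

f = (1 − cos 328°)/2 = (1 − 0.848)/2 ≈ 0.076.

0.076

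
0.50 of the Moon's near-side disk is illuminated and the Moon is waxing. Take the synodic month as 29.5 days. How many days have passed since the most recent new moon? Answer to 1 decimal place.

Invert f = (1 − cos θ)/2 to get cos θ = 1 − 2(0.50) = 0.000, hence θ₀ = arccos 0.000 = 90.0°.
The Moon is waxing (0°–180°), so θ = 90.0° directly.
At 360°/29.5 d per day, 90.0° corresponds to 7.38 days.

7.4 days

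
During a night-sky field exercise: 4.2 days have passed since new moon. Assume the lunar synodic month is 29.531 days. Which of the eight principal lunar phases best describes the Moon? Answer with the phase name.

At 4.2/29.531 of the cycle, θ ≈ 51° — the waxing crescent range.

waxing crescent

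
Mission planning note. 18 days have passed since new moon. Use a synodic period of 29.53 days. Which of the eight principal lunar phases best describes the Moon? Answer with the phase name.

θ ≈ 360° × 18/29.53 = 219°, which falls in the waning gibbous sector.

waning gibbous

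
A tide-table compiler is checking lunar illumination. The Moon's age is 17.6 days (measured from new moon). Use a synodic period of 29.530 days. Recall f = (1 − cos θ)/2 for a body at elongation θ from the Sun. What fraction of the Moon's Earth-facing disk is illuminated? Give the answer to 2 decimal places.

0.91

Elongation θ = 360° × 17.6/29.530 ≈ 214.6°.
Illuminated fraction = (1 − cos 214.6°)/2 = (1 − (-0.824))/2 ≈ 0.912.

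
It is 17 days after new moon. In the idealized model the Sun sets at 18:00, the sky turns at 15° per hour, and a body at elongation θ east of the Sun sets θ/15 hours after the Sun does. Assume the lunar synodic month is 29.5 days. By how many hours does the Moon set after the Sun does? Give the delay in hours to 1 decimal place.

The Moon has covered 17/29.5 of its cycle, so θ ≈ 360° × 17/29.5 = 207.5°.
Delay after the Sun = 207.5° / (15°/h) ≈ 13.83 h.
So the Moon sets 13.83 h after the Sun.

13.8 h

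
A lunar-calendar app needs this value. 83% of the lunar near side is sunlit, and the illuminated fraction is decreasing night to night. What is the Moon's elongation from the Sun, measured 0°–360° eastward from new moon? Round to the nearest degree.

cos θ = 1 − 2f = -0.660, giving a principal value of 131.3°.
Since the Moon is past full (waning), take the reflex angle: θ = 360° − 131.3° = 228.7°.

229°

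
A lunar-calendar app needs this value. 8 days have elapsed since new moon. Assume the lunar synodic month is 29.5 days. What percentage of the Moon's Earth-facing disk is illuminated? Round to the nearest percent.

Phase angle: θ = 360°·(8 d)/(29.5 d) = 97.6°.
cos 97.6° = (-0.133), so f = (1 − (-0.133))/2 = 0.566, so 57%.

57%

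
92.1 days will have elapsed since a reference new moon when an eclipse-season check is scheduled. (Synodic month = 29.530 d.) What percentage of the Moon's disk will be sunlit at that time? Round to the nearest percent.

13%

92.1/29.530 = 3.119 lunations, so 3 complete cycles and 3.51 d into the next.
The Moon has covered 3.51/29.530 of its cycle, so θ ≈ 360° × 3.51/29.530 = 42.8°.
With cos θ = 0.734, the lit fraction is (1 − 0.734)/2 ≈ 0.133, so 13%.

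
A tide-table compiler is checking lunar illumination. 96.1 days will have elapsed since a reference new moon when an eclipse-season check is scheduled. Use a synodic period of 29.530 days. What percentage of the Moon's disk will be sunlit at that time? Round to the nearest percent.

96.1 d spans 3 complete synodic months (3 × 29.530 = 88.59 d) plus 7.51 d.
The Moon has covered 7.51/29.530 of its cycle, so θ ≈ 360° × 7.51/29.530 = 91.6°.
Illuminated fraction = (1 − cos 91.6°)/2 = (1 − (-0.027))/2 ≈ 0.514, so 51%.

51%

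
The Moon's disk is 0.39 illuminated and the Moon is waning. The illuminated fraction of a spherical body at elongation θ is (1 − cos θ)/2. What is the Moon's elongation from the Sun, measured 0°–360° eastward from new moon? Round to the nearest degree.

From f = (1 − cos θ)/2: cos θ = 1 − 2×0.39 = 0.220; arccos → 77.3°.
Waning ⇒ past full, so θ = 360° − 77.3° = 282.7°.

283°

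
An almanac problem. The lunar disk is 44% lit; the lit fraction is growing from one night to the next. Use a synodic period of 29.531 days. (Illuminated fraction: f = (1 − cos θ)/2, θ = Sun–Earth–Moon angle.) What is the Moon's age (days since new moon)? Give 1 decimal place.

From f = (1 − cos θ)/2: cos θ = 1 − 2×0.44 = 0.120; arccos → 83.1°.
Before full moon the principal value applies: θ = 83.1°.
At 360°/29.531 d per day, 83.1° corresponds to 6.82 days.

6.8 days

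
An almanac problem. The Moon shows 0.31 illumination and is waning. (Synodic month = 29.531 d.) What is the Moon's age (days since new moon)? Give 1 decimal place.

Invert f = (1 − cos θ)/2 to get cos θ = 1 − 2(0.31) = 0.380, hence θ₀ = arccos 0.380 = 67.7°.
A waning Moon lies in 180°–360°, so θ = 360° − 67.7° = 292.3°.
That fraction of the synodic month is 292.3/360 × 29.531 d ≈ 23.98 d.

24.0 days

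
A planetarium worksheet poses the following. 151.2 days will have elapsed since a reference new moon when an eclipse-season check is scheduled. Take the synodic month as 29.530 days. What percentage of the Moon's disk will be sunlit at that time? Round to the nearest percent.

Reduce mod P: 151.2 − 5×29.530 = 3.55 d into the current lunation.
Elongation θ = 360° × 3.55/29.530 ≈ 43.3°.
With cos θ = 0.728, the lit fraction is (1 − 0.728)/2 ≈ 0.136, so 14%.

14%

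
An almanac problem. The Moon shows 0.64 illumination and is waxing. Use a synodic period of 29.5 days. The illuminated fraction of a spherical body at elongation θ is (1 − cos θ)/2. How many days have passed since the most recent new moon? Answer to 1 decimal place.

Invert f = (1 − cos θ)/2 to get cos θ = 1 − 2(0.64) = -0.280, hence θ₀ = arccos -0.280 = 106.3°.
The Moon is waxing (0°–180°), so θ = 106.3° directly.
That fraction of the synodic month is 106.3/360 × 29.5 d ≈ 8.71 d.

8.7 days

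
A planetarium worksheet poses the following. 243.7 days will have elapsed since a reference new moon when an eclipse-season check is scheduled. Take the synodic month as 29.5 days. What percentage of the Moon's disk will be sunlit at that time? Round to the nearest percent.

53%

243.7 d spans 8 complete synodic months (8 × 29.5 = 236.00 d) plus 7.70 d.
Elongation θ = 360° × 7.70/29.5 ≈ 94.0°.
With cos θ = (-0.069), the lit fraction is (1 − (-0.069))/2 ≈ 0.535, so 53%.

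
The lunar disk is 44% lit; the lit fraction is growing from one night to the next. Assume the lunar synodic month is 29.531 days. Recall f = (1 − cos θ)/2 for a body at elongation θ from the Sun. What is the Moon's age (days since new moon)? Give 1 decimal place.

6.8 days

Invert f = (1 − cos θ)/2 to get cos θ = 1 − 2(0.44) = 0.120, hence θ₀ = arccos 0.120 = 83.1°.
Waxing ⇒ before full, so θ = 83.1°.
Age = 29.531 × 83.1°/360° ≈ 6.82 days.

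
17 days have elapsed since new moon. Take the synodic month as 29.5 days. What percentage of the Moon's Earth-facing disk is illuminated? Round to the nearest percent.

Phase angle: θ = 360°·(17 d)/(29.5 d) = 207.5°.
cos 207.5° = (-0.887), so f = (1 − (-0.887))/2 = 0.944, so 94%.

94%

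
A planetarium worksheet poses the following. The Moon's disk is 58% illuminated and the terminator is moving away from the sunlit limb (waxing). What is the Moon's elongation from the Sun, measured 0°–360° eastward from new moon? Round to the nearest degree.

99°

Invert f = (1 − cos θ)/2 to get cos θ = 1 − 2(0.58) = -0.160, hence θ₀ = arccos -0.160 = 99.2°.
Waxing ⇒ before full, so θ = 99.2°.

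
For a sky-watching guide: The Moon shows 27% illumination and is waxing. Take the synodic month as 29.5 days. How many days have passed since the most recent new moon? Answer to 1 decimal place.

From f = (1 − cos θ)/2: cos θ = 1 − 2×0.27 = 0.460; arccos → 62.6°.
The Moon is waxing (0°–180°), so θ = 62.6° directly.
At 360°/29.5 d per day, 62.6° corresponds to 5.13 days.

5.1 days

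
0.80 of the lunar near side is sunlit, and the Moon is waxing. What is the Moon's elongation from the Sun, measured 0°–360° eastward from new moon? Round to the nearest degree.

Invert f = (1 − cos θ)/2 to get cos θ = 1 − 2(0.80) = -0.600, hence θ₀ = arccos -0.600 = 126.9°.
Waxing ⇒ before full, so θ = 126.9°.

127°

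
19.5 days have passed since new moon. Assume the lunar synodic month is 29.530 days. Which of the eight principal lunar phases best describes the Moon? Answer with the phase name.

θ ≈ 360° × 19.5/29.530 = 238°, which falls in the waning gibbous sector.

waning gibbous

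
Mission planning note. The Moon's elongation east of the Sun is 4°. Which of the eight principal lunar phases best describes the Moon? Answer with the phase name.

The new moon sector spans roughly -22°–22°; 4° falls inside it.

new moon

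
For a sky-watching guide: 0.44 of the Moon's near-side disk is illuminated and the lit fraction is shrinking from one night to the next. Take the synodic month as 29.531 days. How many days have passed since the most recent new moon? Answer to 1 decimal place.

Invert f = (1 − cos θ)/2 to get cos θ = 1 − 2(0.44) = 0.120, hence θ₀ = arccos 0.120 = 83.1°.
Since the Moon is past full (waning), take the reflex angle: θ = 360° − 83.1° = 276.9°.
Age = 29.531 × 276.9°/360° ≈ 22.71 days.

22.7 days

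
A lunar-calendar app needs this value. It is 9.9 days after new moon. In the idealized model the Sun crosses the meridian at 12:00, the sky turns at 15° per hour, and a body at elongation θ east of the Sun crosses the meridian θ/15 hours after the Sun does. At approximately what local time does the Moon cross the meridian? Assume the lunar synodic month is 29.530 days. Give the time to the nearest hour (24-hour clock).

Phase angle: θ = 360°·(9.9 d)/(29.530 d) = 120.7°.
The Moon trails the Sun by θ/15 = 120.7/15 ≈ 8.05 hours.
12:00 + 8.05 h ≈ 20:03 → 20:00 to the nearest hour.

20:00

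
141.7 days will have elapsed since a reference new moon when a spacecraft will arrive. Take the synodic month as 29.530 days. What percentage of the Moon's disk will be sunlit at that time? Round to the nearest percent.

141.7 d spans 4 complete synodic months (4 × 29.530 = 118.12 d) plus 23.58 d.
Elongation θ = 360° × 23.58/29.530 ≈ 287.5°.
Illuminated fraction = (1 − cos 287.5°)/2 = (1 − 0.300)/2 ≈ 0.350, so 35%.

35%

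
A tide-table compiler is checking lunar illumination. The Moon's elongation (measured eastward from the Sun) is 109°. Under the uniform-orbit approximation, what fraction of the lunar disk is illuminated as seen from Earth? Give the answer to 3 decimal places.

0.663

f = (1 − cos 109°)/2 = (1 − (-0.326))/2 ≈ 0.663.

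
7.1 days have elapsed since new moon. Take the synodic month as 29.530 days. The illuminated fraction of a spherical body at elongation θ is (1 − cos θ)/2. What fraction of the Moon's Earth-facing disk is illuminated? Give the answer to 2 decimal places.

Elongation θ = 360° × 7.1/29.530 ≈ 86.6°.
Illuminated fraction = (1 − cos 86.6°)/2 = (1 − 0.060)/2 ≈ 0.470.

0.47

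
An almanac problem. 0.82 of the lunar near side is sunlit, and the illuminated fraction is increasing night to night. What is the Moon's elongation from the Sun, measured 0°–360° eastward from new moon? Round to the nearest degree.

130°

Invert f = (1 − cos θ)/2 to get cos θ = 1 − 2(0.82) = -0.640, hence θ₀ = arccos -0.640 = 129.8°.
The Moon is waxing (0°–180°), so θ = 129.8° directly.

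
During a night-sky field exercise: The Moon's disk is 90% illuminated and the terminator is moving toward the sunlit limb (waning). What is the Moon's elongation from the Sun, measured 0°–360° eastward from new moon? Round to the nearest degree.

Invert f = (1 − cos θ)/2 to get cos θ = 1 − 2(0.90) = -0.800, hence θ₀ = arccos -0.800 = 143.1°.
Since the Moon is past full (waning), take the reflex angle: θ = 360° − 143.1° = 216.9°.

217°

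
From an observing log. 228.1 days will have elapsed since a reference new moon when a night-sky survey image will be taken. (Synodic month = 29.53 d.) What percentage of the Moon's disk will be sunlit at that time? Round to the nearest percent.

58%

228.1/29.53 = 7.724 lunations, so 7 complete cycles and 21.39 d into the next.
The Moon has covered 21.39/29.53 of its cycle, so θ ≈ 360° × 21.39/29.53 = 260.8°.
With cos θ = (-0.160), the lit fraction is (1 − (-0.160))/2 ≈ 0.580, so 58%.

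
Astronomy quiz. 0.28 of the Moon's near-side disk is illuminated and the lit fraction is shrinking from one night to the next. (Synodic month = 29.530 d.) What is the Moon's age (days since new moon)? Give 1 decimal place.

From f = (1 − cos θ)/2: cos θ = 1 − 2×0.28 = 0.440; arccos → 63.9°.
Waning ⇒ past full, so θ = 360° − 63.9° = 296.1°.
At 360°/29.530 d per day, 296.1° corresponds to 24.29 days.

24.3 days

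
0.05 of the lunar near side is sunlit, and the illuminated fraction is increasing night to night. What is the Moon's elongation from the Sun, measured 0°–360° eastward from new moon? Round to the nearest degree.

From f = (1 − cos θ)/2: cos θ = 1 − 2×0.05 = 0.900; arccos → 25.8°.
The Moon is waxing (0°–180°), so θ = 25.8° directly.

26°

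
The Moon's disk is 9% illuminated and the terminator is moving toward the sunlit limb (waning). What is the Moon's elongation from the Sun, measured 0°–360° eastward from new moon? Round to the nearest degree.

cos θ = 1 − 2f = 0.820, giving a principal value of 34.9°.
Since the Moon is past full (waning), take the reflex angle: θ = 360° − 34.9° = 325.1°.

325°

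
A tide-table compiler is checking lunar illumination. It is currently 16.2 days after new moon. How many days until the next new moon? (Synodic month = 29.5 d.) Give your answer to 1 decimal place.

The next new moon completes the synodic month: 29.5 − 16.2 = 13.300 days.

13.3 days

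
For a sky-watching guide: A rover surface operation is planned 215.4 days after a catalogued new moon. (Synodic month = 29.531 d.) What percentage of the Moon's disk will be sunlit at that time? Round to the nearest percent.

64%

215.4/29.531 = 7.294 lunations, so 7 complete cycles and 8.68 d into the next.
The Moon has covered 8.68/29.531 of its cycle, so θ ≈ 360° × 8.68/29.531 = 105.9°.
cos 105.9° = (-0.273), so f = (1 − (-0.273))/2 = 0.637, so 64%.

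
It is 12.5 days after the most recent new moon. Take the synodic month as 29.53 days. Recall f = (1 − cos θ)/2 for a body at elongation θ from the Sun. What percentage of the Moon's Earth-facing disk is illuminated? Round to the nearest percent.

94%

Phase angle: θ = 360°·(12.5 d)/(29.53 d) = 152.4°.
With cos θ = (-0.886), the lit fraction is (1 − (-0.886))/2 ≈ 0.943, so 94%.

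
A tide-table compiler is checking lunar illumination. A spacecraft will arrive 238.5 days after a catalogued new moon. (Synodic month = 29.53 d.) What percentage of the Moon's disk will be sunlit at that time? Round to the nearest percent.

6%

Reduce mod P: 238.5 − 8×29.53 = 2.26 d into the current lunation.
The Moon has covered 2.26/29.53 of its cycle, so θ ≈ 360° × 2.26/29.53 = 27.6°.
Illuminated fraction = (1 − cos 27.6°)/2 = (1 − 0.887)/2 ≈ 0.057, so 6%.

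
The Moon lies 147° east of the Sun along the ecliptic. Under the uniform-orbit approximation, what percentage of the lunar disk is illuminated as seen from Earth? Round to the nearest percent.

cos 147° = (-0.839), so f = (1 − (-0.839))/2 = 0.919, i.e. 92%.

92%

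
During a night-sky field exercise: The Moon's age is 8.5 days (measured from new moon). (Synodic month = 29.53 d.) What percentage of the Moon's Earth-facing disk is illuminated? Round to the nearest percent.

62%

The Moon has covered 8.5/29.53 of its cycle, so θ ≈ 360° × 8.5/29.53 = 103.6°.
Illuminated fraction = (1 − cos 103.6°)/2 = (1 − (-0.236))/2 ≈ 0.618, so 62%.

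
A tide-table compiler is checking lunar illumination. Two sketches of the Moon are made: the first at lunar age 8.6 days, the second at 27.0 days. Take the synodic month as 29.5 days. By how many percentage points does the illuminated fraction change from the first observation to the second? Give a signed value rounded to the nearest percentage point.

-56 percentage points

First observation: θ = 360°·8.6/29.5 = 104.9°, so f = 0.629.
Second observation: θ = 329.5°, f = 0.069.
Δf = 0.069 − 0.629 = -0.560, i.e. -56 pp.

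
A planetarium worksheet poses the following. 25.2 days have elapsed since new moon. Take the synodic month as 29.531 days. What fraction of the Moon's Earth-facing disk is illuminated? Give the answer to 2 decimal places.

Phase angle: θ = 360°·(25.2 d)/(29.531 d) = 307.2°.
With cos θ = 0.605, the lit fraction is (1 − 0.605)/2 ≈ 0.198.

0.20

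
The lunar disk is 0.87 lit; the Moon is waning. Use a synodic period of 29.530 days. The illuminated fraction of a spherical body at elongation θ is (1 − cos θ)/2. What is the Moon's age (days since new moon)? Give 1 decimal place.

18.2 days

Invert f = (1 − cos θ)/2 to get cos θ = 1 − 2(0.87) = -0.740, hence θ₀ = arccos -0.740 = 137.7°.
Since the Moon is past full (waning), take the reflex angle: θ = 360° − 137.7° = 222.3°.
At 360°/29.530 d per day, 222.3° corresponds to 18.23 days.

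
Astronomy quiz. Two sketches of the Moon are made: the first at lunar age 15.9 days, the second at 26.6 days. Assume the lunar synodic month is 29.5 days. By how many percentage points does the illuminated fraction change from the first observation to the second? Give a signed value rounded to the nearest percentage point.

-89 percentage points

First observation: θ = 360°·15.9/29.5 = 194.0°, so f = 0.985.
Second observation: θ = 324.6°, f = 0.092.
Δf = 0.092 − 0.985 = -0.893, i.e. -89 pp.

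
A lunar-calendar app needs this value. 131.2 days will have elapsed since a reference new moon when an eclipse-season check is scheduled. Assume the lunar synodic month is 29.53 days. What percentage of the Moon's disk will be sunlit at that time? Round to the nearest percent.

131.2/29.53 = 4.443 lunations, so 4 complete cycles and 13.08 d into the next.
The Moon has covered 13.08/29.53 of its cycle, so θ ≈ 360° × 13.08/29.53 = 159.5°.
cos 159.5° = (-0.936), so f = (1 − (-0.936))/2 = 0.968, so 97%.

97%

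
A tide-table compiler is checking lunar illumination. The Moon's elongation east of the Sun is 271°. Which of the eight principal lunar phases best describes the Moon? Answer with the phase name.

last quarter

The last quarter sector spans roughly 248°–292°; 271° falls inside it.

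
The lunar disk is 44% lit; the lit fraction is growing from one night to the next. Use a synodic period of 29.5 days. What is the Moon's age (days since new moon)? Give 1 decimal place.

6.8 days

Invert f = (1 − cos θ)/2 to get cos θ = 1 − 2(0.44) = 0.120, hence θ₀ = arccos 0.120 = 83.1°.
Waxing ⇒ before full, so θ = 83.1°.
At 360°/29.5 d per day, 83.1° corresponds to 6.81 days.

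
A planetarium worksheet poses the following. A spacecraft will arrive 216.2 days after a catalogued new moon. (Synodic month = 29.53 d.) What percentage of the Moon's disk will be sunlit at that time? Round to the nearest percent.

216.2 d spans 7 complete synodic months (7 × 29.53 = 206.71 d) plus 9.49 d.
Elongation θ = 360° × 9.49/29.53 ≈ 115.7°.
With cos θ = (-0.434), the lit fraction is (1 − (-0.434))/2 ≈ 0.717, so 72%.

72%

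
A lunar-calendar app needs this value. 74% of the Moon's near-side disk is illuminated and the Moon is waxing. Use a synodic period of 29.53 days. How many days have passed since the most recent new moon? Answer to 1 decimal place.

9.7 days

cos θ = 1 − 2f = -0.480, giving a principal value of 118.7°.
Waxing ⇒ before full, so θ = 118.7°.
At 360°/29.53 d per day, 118.7° corresponds to 9.74 days.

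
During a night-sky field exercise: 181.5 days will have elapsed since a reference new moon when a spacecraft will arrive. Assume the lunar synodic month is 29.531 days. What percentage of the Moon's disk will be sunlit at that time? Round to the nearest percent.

20%

181.5/29.531 = 6.146 lunations, so 6 complete cycles and 4.31 d into the next.
The Moon has covered 4.31/29.531 of its cycle, so θ ≈ 360° × 4.31/29.531 = 52.6°.
Illuminated fraction = (1 − cos 52.6°)/2 = (1 − 0.608)/2 ≈ 0.196, so 20%.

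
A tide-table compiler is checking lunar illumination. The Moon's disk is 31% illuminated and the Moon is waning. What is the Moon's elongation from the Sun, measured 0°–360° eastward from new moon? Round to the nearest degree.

Invert f = (1 − cos θ)/2 to get cos θ = 1 − 2(0.31) = 0.380, hence θ₀ = arccos 0.380 = 67.7°.
Since the Moon is past full (waning), take the reflex angle: θ = 360° − 67.7° = 292.3°.

292°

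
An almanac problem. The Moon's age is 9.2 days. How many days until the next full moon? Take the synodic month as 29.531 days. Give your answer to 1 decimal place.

5.6 days

Full moon occurs at elongation 180°, i.e. at age 29.531 × 180/360 = 14.765 d.
That is 14.765 − 9.2 = 5.566 days ahead.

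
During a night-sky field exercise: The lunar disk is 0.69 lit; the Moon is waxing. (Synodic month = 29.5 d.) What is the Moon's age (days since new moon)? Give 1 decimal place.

cos θ = 1 − 2f = -0.380, giving a principal value of 112.3°.
Before full moon the principal value applies: θ = 112.3°.
Age = 29.5 × 112.3°/360° ≈ 9.21 days.

9.2 days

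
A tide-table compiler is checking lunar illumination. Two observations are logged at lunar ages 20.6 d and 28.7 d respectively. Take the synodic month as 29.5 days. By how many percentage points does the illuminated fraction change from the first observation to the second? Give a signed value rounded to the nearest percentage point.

θ₁ = 360° × 20.6/29.5 = 251.4°, f₁ = (1 − cos θ₁)/2 = 0.660.
θ₂ = 360° × 28.7/29.5 = 350.2°, f₂ = (1 − cos θ₂)/2 = 0.007.
Change = f₂ − f₁ = -0.652 → -65 percentage points.

-65 pp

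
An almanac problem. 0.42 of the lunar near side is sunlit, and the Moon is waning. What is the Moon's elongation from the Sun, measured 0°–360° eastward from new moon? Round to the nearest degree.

Invert f = (1 − cos θ)/2 to get cos θ = 1 − 2(0.42) = 0.160, hence θ₀ = arccos 0.160 = 80.8°.
Since the Moon is past full (waning), take the reflex angle: θ = 360° − 80.8° = 279.2°.

279°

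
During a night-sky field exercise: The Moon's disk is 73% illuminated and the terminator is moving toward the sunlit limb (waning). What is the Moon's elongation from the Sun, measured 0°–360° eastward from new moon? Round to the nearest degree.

243°

From f = (1 − cos θ)/2: cos θ = 1 − 2×0.73 = -0.460; arccos → 117.4°.
Since the Moon is past full (waning), take the reflex angle: θ = 360° − 117.4° = 242.6°.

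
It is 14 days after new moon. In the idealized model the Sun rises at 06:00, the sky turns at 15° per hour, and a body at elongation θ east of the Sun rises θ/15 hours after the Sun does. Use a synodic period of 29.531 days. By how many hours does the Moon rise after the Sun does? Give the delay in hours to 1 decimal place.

11.4 h

Phase angle: θ = 360°·(14 d)/(29.531 d) = 170.7°.
Delay after the Sun = 170.7° / (15°/h) ≈ 11.38 h.
So the Moon rises 11.38 h after the Sun.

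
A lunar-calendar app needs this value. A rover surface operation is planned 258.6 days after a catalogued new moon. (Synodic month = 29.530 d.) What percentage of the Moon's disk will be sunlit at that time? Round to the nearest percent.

48%

258.6 d spans 8 complete synodic months (8 × 29.530 = 236.24 d) plus 22.36 d.
Elongation θ = 360° × 22.36/29.530 ≈ 272.6°.
Illuminated fraction = (1 − cos 272.6°)/2 = (1 − 0.045)/2 ≈ 0.477, so 48%.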